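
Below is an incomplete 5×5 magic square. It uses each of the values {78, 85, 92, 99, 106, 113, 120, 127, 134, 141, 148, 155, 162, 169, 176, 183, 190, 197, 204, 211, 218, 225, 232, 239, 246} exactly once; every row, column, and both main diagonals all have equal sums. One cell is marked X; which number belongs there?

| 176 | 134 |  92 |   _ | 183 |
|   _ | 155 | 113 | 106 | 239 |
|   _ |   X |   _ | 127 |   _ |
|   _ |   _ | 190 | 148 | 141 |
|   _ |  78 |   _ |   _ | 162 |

211

The 25 entries sum to 4050, so each line sums to 4050/5 = 810.
From row 1, 810 − (176 + 134 + 92 + 183) gives (1,4) = 225.
Row 2 needs 810; the known cells sum to 613, so (2,1) = 197.
Using column 4: 225 + 106 + 127 + 148 + ? → (5,4) = 810 − 606 = 204.
Using column 5: 183 + 239 + 141 + 162 + ? → (3,5) = 810 − 725 = 85.
From main diagonal, 810 − (176 + 155 + 148 + 162) gives (3,3) = 169.
Column 3: 92 + 113 + 169 + 190 + ? = 810, so (5,3) = 246.
The remaining cell in row 5 is (5,1) = 810 − 690 = 120.
Using anti-diagonal: 183 + 106 + 169 + 120 + ? → (4,2) = 810 − 578 = 232.
Using row 4: 232 + 190 + 148 + 141 + ? → (4,1) = 810 − 711 = 99.
Column 1: 176 + 197 + 99 + 120 + ? = 810, so (3,1) = 218.
Column 2 must total 810; the given cells sum to 599, so (3,2) = 211.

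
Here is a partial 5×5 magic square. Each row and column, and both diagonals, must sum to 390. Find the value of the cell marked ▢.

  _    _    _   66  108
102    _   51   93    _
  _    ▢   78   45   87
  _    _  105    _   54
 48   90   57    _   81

111

Row 5 must total 390; the given cells sum to 276, so (5,4) = 114.
The remaining cell in column 3 is (1,3) = 390 − 291 = 99.
Column 4 must total 390; the given cells sum to 318, so (4,4) = 72.
The remaining cell in column 5 is (2,5) = 390 − 330 = 60.
The remaining cell in anti-diagonal is (4,2) = 390 − 327 = 63.
From row 2, 390 − (102 + 51 + 93 + 60) gives (2,2) = 84.
The remaining cell in row 4 is (4,1) = 390 − 294 = 96.
Using main diagonal: 84 + 78 + 72 + 81 + ? → (1,1) = 390 − 315 = 75.
Row 1 must total 390; the given cells sum to 348, so (1,2) = 42.
Using column 1: 75 + 102 + 96 + 48 + ? → (3,1) = 390 − 321 = 69.
Column 2 must total 390; the given cells sum to 279, so (3,2) = 111.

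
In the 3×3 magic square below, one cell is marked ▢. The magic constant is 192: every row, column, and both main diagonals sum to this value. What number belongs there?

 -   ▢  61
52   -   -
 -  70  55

58

Using row 3: 70 + 55 + ? → (3,1) = 192 − 125 = 67.
Column 1 needs 192; the known cells sum to 119, so (1,1) = 73.
Column 3 needs 192; the known cells sum to 116, so (2,3) = 76.
Main diagonal must total 192; the given cells sum to 128, so (2,2) = 64.
Row 1 must total 192; the given cells sum to 134, so (1,2) = 58.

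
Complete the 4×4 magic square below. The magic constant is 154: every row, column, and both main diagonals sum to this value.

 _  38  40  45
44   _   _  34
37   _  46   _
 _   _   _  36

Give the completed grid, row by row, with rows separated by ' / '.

Row 1: 38 + 40 + 45 + ? = 154, so (1,1) = 31.
Column 1: 31 + 44 + 37 + ? = 154, so (4,1) = 42.
Column 4 must total 154; the given cells sum to 115, so (3,4) = 39.
Main diagonal needs 154; the known cells sum to 113, so (2,2) = 41.
Row 2: 44 + 41 + 34 + ? = 154, so (2,3) = 35.
From row 3, 154 − (37 + 46 + 39) gives (3,2) = 32.
Column 2: 38 + 41 + 32 + ? = 154, so (4,2) = 43.
Column 3 needs 154; the known cells sum to 121, so (4,3) = 33.

31 38 40 45 / 44 41 35 34 / 37 32 46 39 / 42 43 33 36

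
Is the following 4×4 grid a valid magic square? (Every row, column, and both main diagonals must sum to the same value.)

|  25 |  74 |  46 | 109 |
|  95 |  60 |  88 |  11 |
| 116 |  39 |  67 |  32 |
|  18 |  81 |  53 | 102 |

Row 1: 25 + 74 + 46 + 109 = 254.
Row 2: 95 + 60 + 88 + 11 = 254.
Row 3: 116 + 39 + 67 + 32 = 254.
Row 4: 18 + 81 + 53 + 102 = 254.
Column 1: 25 + 95 + 116 + 18 = 254.
Column 2: 74 + 60 + 39 + 81 = 254.
Column 3: 46 + 88 + 67 + 53 = 254.
Column 4: 109 + 11 + 32 + 102 = 254.
Main diagonal: 25 + 60 + 67 + 102 = 254.
Anti-diagonal: 109 + 88 + 39 + 18 = 254.
All lines sum to 254.

Yes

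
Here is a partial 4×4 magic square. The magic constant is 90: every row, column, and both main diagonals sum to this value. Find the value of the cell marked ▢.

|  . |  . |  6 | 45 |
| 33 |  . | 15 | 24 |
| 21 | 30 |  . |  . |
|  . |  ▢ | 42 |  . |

39

Row 2: 33 + 15 + 24 + ? = 90, so (2,2) = 18.
Column 3: 6 + 15 + 42 + ? = 90, so (3,3) = 27.
Using anti-diagonal: 45 + 15 + 30 + ? → (4,1) = 90 − 90 = 0.
Row 3 must total 90; the given cells sum to 78, so (3,4) = 12.
The remaining cell in column 1 is (1,1) = 90 − 54 = 36.
Column 4 needs 90; the known cells sum to 81, so (4,4) = 9.
Row 1 must total 90; the given cells sum to 87, so (1,2) = 3.
Row 4: 0 + 42 + 9 + ? = 90, so (4,2) = 39.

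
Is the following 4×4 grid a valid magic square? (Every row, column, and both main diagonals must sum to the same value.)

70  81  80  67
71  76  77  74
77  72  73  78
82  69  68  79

Row 1: 70 + 81 + 80 + 67 = 298.
Row 2: 71 + 76 + 77 + 74 = 298.
Row 3: 77 + 72 + 73 + 78 = 300.
Row 4: 82 + 69 + 68 + 79 = 298.
Column 1: 70 + 71 + 77 + 82 = 300.
Column 2: 81 + 76 + 72 + 69 = 298.
Column 3: 80 + 77 + 73 + 68 = 298.
Column 4: 67 + 74 + 78 + 79 = 298.
Main diagonal: 70 + 76 + 73 + 79 = 298.
Anti-diagonal: 67 + 77 + 72 + 82 = 298.

No — main diagonal sums to 298 but column 1 sums to 300.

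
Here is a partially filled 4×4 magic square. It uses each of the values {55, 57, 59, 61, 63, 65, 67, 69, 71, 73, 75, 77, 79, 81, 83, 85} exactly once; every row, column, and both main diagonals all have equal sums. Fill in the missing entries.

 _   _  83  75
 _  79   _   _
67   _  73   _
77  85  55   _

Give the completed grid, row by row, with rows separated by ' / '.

The 16 entries sum to 1120, so each line sums to 1120/4 = 280.
Row 4: 77 + 85 + 55 + ? = 280, so (4,4) = 63.
Column 3: 83 + 73 + 55 + ? = 280, so (2,3) = 69.
From main diagonal, 280 − (79 + 73 + 63) gives (1,1) = 65.
Anti-diagonal needs 280; the known cells sum to 221, so (3,2) = 59.
From row 1, 280 − (65 + 83 + 75) gives (1,2) = 57.
From row 3, 280 − (67 + 59 + 73) gives (3,4) = 81.
The remaining cell in column 1 is (2,1) = 280 − 209 = 71.
From column 4, 280 − (75 + 81 + 63) gives (2,4) = 61.

65 57 83 75 / 71 79 69 61 / 67 59 73 81 / 77 85 55 63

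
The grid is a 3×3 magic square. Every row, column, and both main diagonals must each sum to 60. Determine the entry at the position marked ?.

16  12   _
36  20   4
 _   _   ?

24

From row 1, 60 − (16 + 12) gives (1,3) = 32.
Column 1 needs 60; the known cells sum to 52, so (3,1) = 8.
Column 2: 12 + 20 + ? = 60, so (3,2) = 28.
Using column 3: 32 + 4 + ? → (3,3) = 60 − 36 = 24.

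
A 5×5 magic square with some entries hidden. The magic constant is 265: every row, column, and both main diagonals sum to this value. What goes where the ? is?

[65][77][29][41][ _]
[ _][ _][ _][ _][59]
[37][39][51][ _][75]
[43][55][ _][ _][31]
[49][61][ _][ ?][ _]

35

Row 1: 65 + 77 + 29 + 41 + ? = 265, so (1,5) = 53.
From row 3, 265 − (37 + 39 + 51 + 75) gives (3,4) = 63.
Column 1 must total 265; the given cells sum to 194, so (2,1) = 71.
Column 2 needs 265; the known cells sum to 232, so (2,2) = 33.
The remaining cell in column 5 is (5,5) = 265 − 218 = 47.
Main diagonal needs 265; the known cells sum to 196, so (4,4) = 69.
Anti-diagonal needs 265; the known cells sum to 208, so (2,4) = 57.
Using row 2: 71 + 33 + 57 + 59 + ? → (2,3) = 265 − 220 = 45.
Row 4 must total 265; the given cells sum to 198, so (4,3) = 67.
Column 3 needs 265; the known cells sum to 192, so (5,3) = 73.
Column 4 must total 265; the given cells sum to 230, so (5,4) = 35.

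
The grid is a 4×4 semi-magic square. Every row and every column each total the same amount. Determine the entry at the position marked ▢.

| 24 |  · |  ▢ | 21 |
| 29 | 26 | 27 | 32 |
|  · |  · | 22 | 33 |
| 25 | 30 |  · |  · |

Row 2 is complete and sums to 114; that is the magic constant.
Column 1 needs 114; the known cells sum to 78, so (3,1) = 36.
Column 4 needs 114; the known cells sum to 86, so (4,4) = 28.
The remaining cell in row 3 is (3,2) = 114 − 91 = 23.
Using row 4: 25 + 30 + 28 + ? → (4,3) = 114 − 83 = 31.
Column 2 must total 114; the given cells sum to 79, so (1,2) = 35.
Using column 3: 27 + 22 + 31 + ? → (1,3) = 114 − 80 = 34.

34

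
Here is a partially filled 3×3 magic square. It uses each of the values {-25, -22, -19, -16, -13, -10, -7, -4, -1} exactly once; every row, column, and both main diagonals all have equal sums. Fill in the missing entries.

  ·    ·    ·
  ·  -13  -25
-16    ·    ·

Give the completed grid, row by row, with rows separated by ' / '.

-22 -7 -10 / -1 -13 -25 / -16 -19 -4

The 9 entries sum to -117, so each line sums to -117/3 = -39.
Row 2: -13 + (-25) + ? = -39, so (2,1) = -1.
From column 1, -39 − (-1 + (-16)) gives (1,1) = -22.
The remaining cell in main diagonal is (3,3) = -39 − (-35) = -4.
Anti-diagonal must total -39; the given cells sum to -29, so (1,3) = -10.
The remaining cell in row 1 is (1,2) = -39 − (-32) = -7.
Row 3: -16 + (-4) + ? = -39, so (3,2) = -19.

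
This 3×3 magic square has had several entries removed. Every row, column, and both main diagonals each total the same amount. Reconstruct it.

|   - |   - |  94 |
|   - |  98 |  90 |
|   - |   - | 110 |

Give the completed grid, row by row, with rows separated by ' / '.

Column 3 is already complete: 94 + 90 + 110 = 294, so that is the magic constant.
From row 2, 294 − (98 + 90) gives (2,1) = 106.
Using main diagonal: 98 + 110 + ? → (1,1) = 294 − 208 = 86.
Using anti-diagonal: 94 + 98 + ? → (3,1) = 294 − 192 = 102.
Using row 1: 86 + 94 + ? → (1,2) = 294 − 180 = 114.
Row 3 must total 294; the given cells sum to 212, so (3,2) = 82.

86 114 94 / 106 98 90 / 102 82 110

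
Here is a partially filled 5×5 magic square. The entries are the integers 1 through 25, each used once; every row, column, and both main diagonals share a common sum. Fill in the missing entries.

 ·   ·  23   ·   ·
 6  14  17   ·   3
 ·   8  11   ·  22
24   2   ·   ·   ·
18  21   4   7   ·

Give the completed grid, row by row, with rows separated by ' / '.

The entries are 1 through 25, which sum to 325, so each line sums to 325/5 = 65.
Row 2 needs 65; the known cells sum to 40, so (2,4) = 25.
From row 5, 65 − (18 + 21 + 4 + 7) gives (5,5) = 15.
Column 2 needs 65; the known cells sum to 45, so (1,2) = 20.
The remaining cell in column 3 is (4,3) = 65 − 55 = 10.
Anti-diagonal needs 65; the known cells sum to 56, so (1,5) = 9.
Column 5 must total 65; the given cells sum to 49, so (4,5) = 16.
Row 4 must total 65; the given cells sum to 52, so (4,4) = 13.
From main diagonal, 65 − (14 + 11 + 13 + 15) gives (1,1) = 12.
Using row 1: 12 + 20 + 23 + 9 + ? → (1,4) = 65 − 64 = 1.
Using column 1: 12 + 6 + 24 + 18 + ? → (3,1) = 65 − 60 = 5.
Column 4 must total 65; the given cells sum to 46, so (3,4) = 19.

12 20 23 1 9 / 6 14 17 25 3 / 5 8 11 19 22 / 24 2 10 13 16 / 18 21 4 7 15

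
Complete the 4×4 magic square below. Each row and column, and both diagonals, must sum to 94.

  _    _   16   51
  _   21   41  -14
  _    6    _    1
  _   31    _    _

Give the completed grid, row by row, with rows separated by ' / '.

The remaining cell in row 2 is (2,1) = 94 − 48 = 46.
The remaining cell in column 2 is (1,2) = 94 − 58 = 36.
Column 4 needs 94; the known cells sum to 38, so (4,4) = 56.
Anti-diagonal must total 94; the given cells sum to 98, so (4,1) = -4.
Row 1 needs 94; the known cells sum to 103, so (1,1) = -9.
Using row 4: -4 + 31 + 56 + ? → (4,3) = 94 − 83 = 11.
Column 1: -9 + 46 + (-4) + ? = 94, so (3,1) = 61.
Using column 3: 16 + 41 + 11 + ? → (3,3) = 94 − 68 = 26.

-9 36 16 51 / 46 21 41 -14 / 61 6 26 1 / -4 31 11 56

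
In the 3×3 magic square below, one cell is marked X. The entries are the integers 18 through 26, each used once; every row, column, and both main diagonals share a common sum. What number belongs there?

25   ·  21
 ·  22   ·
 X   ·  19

The entries are 18 through 26, which sum to 198, so each line sums to 198/3 = 66.
Row 1 must total 66; the given cells sum to 46, so (1,2) = 20.
Column 2: 20 + 22 + ? = 66, so (3,2) = 24.
Using column 3: 21 + 19 + ? → (2,3) = 66 − 40 = 26.
From anti-diagonal, 66 − (21 + 22) gives (3,1) = 23.

23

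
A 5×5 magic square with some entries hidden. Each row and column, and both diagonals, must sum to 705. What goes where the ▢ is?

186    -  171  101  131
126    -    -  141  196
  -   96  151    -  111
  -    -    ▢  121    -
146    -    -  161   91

191

Row 1: 186 + 171 + 101 + 131 + ? = 705, so (1,2) = 116.
The remaining cell in column 4 is (3,4) = 705 − 524 = 181.
Column 5 needs 705; the known cells sum to 529, so (4,5) = 176.
From main diagonal, 705 − (186 + 151 + 121 + 91) gives (2,2) = 156.
Anti-diagonal needs 705; the known cells sum to 569, so (4,2) = 136.
Row 2: 126 + 156 + 141 + 196 + ? = 705, so (2,3) = 86.
The remaining cell in row 3 is (3,1) = 705 − 539 = 166.
From column 1, 705 − (186 + 126 + 166 + 146) gives (4,1) = 81.
Column 2 needs 705; the known cells sum to 504, so (5,2) = 201.
Row 4 must total 705; the given cells sum to 514, so (4,3) = 191.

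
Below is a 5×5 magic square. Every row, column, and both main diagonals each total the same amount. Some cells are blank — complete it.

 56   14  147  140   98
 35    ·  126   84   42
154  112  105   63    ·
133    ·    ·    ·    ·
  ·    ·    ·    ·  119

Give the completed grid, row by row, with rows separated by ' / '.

56 14 147 140 98 / 35 168 126 84 42 / 154 112 105 63 21 / 133 91 49 7 175 / 77 70 28 161 119

Row 1 is already complete: 56 + 14 + 147 + 140 + 98 = 455, so that is the magic constant.
Using row 2: 35 + 126 + 84 + 42 + ? → (2,2) = 455 − 287 = 168.
Row 3 must total 455; the given cells sum to 434, so (3,5) = 21.
Column 1 needs 455; the known cells sum to 378, so (5,1) = 77.
Column 5 needs 455; the known cells sum to 280, so (4,5) = 175.
Using main diagonal: 56 + 168 + 105 + 119 + ? → (4,4) = 455 − 448 = 7.
The remaining cell in anti-diagonal is (4,2) = 455 − 364 = 91.
Row 4 needs 455; the known cells sum to 406, so (4,3) = 49.
From column 2, 455 − (14 + 168 + 112 + 91) gives (5,2) = 70.
The remaining cell in column 3 is (5,3) = 455 − 427 = 28.
Column 4: 140 + 84 + 63 + 7 + ? = 455, so (5,4) = 161.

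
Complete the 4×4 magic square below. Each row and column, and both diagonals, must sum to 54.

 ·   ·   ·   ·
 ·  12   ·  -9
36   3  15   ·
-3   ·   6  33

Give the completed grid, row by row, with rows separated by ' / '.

Using row 3: 36 + 3 + 15 + ? → (3,4) = 54 − 54 = 0.
From row 4, 54 − (-3 + 6 + 33) gives (4,2) = 18.
Column 2 needs 54; the known cells sum to 33, so (1,2) = 21.
The remaining cell in column 4 is (1,4) = 54 − 24 = 30.
From main diagonal, 54 − (12 + 15 + 33) gives (1,1) = -6.
Anti-diagonal needs 54; the known cells sum to 30, so (2,3) = 24.
The remaining cell in row 1 is (1,3) = 54 − 45 = 9.
The remaining cell in row 2 is (2,1) = 54 − 27 = 27.

-6 21 9 30 / 27 12 24 -9 / 36 3 15 0 / -3 18 6 33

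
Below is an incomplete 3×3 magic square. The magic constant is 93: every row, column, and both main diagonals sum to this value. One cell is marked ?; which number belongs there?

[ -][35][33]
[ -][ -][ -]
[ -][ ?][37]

27

From row 1, 93 − (35 + 33) gives (1,1) = 25.
The remaining cell in column 3 is (2,3) = 93 − 70 = 23.
The remaining cell in main diagonal is (2,2) = 93 − 62 = 31.
Using anti-diagonal: 33 + 31 + ? → (3,1) = 93 − 64 = 29.
From row 2, 93 − (31 + 23) gives (2,1) = 39.
Row 3 needs 93; the known cells sum to 66, so (3,2) = 27.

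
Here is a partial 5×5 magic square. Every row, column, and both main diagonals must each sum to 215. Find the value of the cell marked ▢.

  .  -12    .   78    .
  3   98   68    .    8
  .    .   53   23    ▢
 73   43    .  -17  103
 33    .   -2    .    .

From row 2, 215 − (3 + 98 + 68 + 8) gives (2,4) = 38.
Row 4 needs 215; the known cells sum to 202, so (4,3) = 13.
The remaining cell in column 3 is (1,3) = 215 − 132 = 83.
The remaining cell in column 4 is (5,4) = 215 − 122 = 93.
The remaining cell in anti-diagonal is (1,5) = 215 − 167 = 48.
The remaining cell in row 1 is (1,1) = 215 − 197 = 18.
The remaining cell in column 1 is (3,1) = 215 − 127 = 88.
Main diagonal needs 215; the known cells sum to 152, so (5,5) = 63.
Row 5: 33 + (-2) + 93 + 63 + ? = 215, so (5,2) = 28.
From column 2, 215 − (-12 + 98 + 43 + 28) gives (3,2) = 58.
From column 5, 215 − (48 + 8 + 103 + 63) gives (3,5) = -7.

-7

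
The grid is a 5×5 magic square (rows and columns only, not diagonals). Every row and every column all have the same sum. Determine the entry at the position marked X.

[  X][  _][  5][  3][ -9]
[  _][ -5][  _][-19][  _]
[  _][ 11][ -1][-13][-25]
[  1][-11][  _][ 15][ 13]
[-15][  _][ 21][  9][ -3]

Column 4 is complete and sums to -5; that is the magic constant.
Row 3 needs -5; the known cells sum to -28, so (3,1) = 23.
Row 4 needs -5; the known cells sum to 18, so (4,3) = -23.
From row 5, -5 − (-15 + 21 + 9 + (-3)) gives (5,2) = -17.
Column 2 must total -5; the given cells sum to -22, so (1,2) = 17.
Column 3 needs -5; the known cells sum to 2, so (2,3) = -7.
Using column 5: -9 + (-25) + 13 + (-3) + ? → (2,5) = -5 − (-24) = 19.
Row 1 needs -5; the known cells sum to 16, so (1,1) = -21.

-21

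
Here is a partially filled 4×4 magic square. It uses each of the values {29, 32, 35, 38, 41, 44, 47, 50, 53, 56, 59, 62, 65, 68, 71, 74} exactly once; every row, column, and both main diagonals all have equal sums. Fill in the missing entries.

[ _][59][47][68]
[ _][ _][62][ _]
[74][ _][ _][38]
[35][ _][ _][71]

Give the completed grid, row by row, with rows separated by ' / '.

The 16 entries sum to 824, so each line sums to 824/4 = 206.
The remaining cell in row 1 is (1,1) = 206 − 174 = 32.
Column 1 must total 206; the given cells sum to 141, so (2,1) = 65.
Column 4 needs 206; the known cells sum to 177, so (2,4) = 29.
The remaining cell in anti-diagonal is (3,2) = 206 − 165 = 41.
Row 2 must total 206; the given cells sum to 156, so (2,2) = 50.
Row 3: 74 + 41 + 38 + ? = 206, so (3,3) = 53.
From column 2, 206 − (59 + 50 + 41) gives (4,2) = 56.
The remaining cell in column 3 is (4,3) = 206 − 162 = 44.

32 59 47 68 / 65 50 62 29 / 74 41 53 38 / 35 56 44 71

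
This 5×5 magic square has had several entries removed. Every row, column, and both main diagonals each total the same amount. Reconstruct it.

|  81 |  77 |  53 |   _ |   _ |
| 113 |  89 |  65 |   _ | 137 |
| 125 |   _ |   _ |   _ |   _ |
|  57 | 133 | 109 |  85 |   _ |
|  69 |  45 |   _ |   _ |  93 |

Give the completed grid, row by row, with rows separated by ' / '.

Column 1 is already complete: 81 + 113 + 125 + 57 + 69 = 445, so that is the magic constant.
Row 2: 113 + 89 + 65 + 137 + ? = 445, so (2,4) = 41.
From row 4, 445 − (57 + 133 + 109 + 85) gives (4,5) = 61.
Column 2 needs 445; the known cells sum to 344, so (3,2) = 101.
Using main diagonal: 81 + 89 + 85 + 93 + ? → (3,3) = 445 − 348 = 97.
Using anti-diagonal: 41 + 97 + 133 + 69 + ? → (1,5) = 445 − 340 = 105.
From row 1, 445 − (81 + 77 + 53 + 105) gives (1,4) = 129.
Column 3 needs 445; the known cells sum to 324, so (5,3) = 121.
The remaining cell in column 5 is (3,5) = 445 − 396 = 49.
Using row 3: 125 + 101 + 97 + 49 + ? → (3,4) = 445 − 372 = 73.
Row 5: 69 + 45 + 121 + 93 + ? = 445, so (5,4) = 117.

81 77 53 129 105 / 113 89 65 41 137 / 125 101 97 73 49 / 57 133 109 85 61 / 69 45 121 117 93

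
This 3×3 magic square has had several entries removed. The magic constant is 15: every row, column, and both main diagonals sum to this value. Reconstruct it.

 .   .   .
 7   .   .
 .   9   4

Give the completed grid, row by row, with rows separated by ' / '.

Using row 3: 9 + 4 + ? → (3,1) = 15 − 13 = 2.
Using column 1: 7 + 2 + ? → (1,1) = 15 − 9 = 6.
Using main diagonal: 6 + 4 + ? → (2,2) = 15 − 10 = 5.
The remaining cell in anti-diagonal is (1,3) = 15 − 7 = 8.
Using row 1: 6 + 8 + ? → (1,2) = 15 − 14 = 1.
Row 2 must total 15; the given cells sum to 12, so (2,3) = 3.

6 1 8 / 7 5 3 / 2 9 4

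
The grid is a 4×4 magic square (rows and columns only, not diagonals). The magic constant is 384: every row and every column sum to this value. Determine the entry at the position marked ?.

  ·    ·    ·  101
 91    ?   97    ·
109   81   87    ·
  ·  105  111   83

103

Row 3: 109 + 81 + 87 + ? = 384, so (3,4) = 107.
The remaining cell in row 4 is (4,1) = 384 − 299 = 85.
Using column 1: 91 + 109 + 85 + ? → (1,1) = 384 − 285 = 99.
The remaining cell in column 3 is (1,3) = 384 − 295 = 89.
Column 4 needs 384; the known cells sum to 291, so (2,4) = 93.
Using row 1: 99 + 89 + 101 + ? → (1,2) = 384 − 289 = 95.
Row 2 must total 384; the given cells sum to 281, so (2,2) = 103.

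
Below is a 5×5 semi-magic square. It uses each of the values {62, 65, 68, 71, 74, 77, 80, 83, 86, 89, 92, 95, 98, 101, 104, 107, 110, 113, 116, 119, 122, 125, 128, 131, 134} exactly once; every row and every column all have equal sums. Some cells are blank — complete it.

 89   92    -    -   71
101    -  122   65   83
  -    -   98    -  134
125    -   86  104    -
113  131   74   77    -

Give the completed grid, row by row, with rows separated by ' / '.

89 92 110 128 71 / 101 119 122 65 83 / 62 80 98 116 134 / 125 68 86 104 107 / 113 131 74 77 95

The 25 entries sum to 2450, so each line sums to 2450/5 = 490.
The remaining cell in row 2 is (2,2) = 490 − 371 = 119.
The remaining cell in row 5 is (5,5) = 490 − 395 = 95.
The remaining cell in column 1 is (3,1) = 490 − 428 = 62.
From column 3, 490 − (122 + 98 + 86 + 74) gives (1,3) = 110.
From column 5, 490 − (71 + 83 + 134 + 95) gives (4,5) = 107.
The remaining cell in row 1 is (1,4) = 490 − 362 = 128.
Row 4 must total 490; the given cells sum to 422, so (4,2) = 68.
Column 2 must total 490; the given cells sum to 410, so (3,2) = 80.
Column 4: 128 + 65 + 104 + 77 + ? = 490, so (3,4) = 116.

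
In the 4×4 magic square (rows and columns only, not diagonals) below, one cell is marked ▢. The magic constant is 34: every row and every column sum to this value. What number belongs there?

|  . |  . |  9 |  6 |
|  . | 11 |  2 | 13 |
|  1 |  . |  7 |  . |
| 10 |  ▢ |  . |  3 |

5

The remaining cell in row 2 is (2,1) = 34 − 26 = 8.
From column 1, 34 − (8 + 1 + 10) gives (1,1) = 15.
Column 3: 9 + 2 + 7 + ? = 34, so (4,3) = 16.
The remaining cell in column 4 is (3,4) = 34 − 22 = 12.
From row 1, 34 − (15 + 9 + 6) gives (1,2) = 4.
From row 3, 34 − (1 + 7 + 12) gives (3,2) = 14.
Row 4: 10 + 16 + 3 + ? = 34, so (4,2) = 5.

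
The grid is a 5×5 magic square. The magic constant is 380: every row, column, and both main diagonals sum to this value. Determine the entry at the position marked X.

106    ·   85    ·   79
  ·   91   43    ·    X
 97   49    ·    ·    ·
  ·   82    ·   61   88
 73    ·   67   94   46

Row 5: 73 + 67 + 94 + 46 + ? = 380, so (5,2) = 100.
Column 2 needs 380; the known cells sum to 322, so (1,2) = 58.
Main diagonal: 106 + 91 + 61 + 46 + ? = 380, so (3,3) = 76.
Anti-diagonal must total 380; the given cells sum to 310, so (2,4) = 70.
From row 1, 380 − (106 + 58 + 85 + 79) gives (1,4) = 52.
The remaining cell in column 3 is (4,3) = 380 − 271 = 109.
Column 4: 52 + 70 + 61 + 94 + ? = 380, so (3,4) = 103.
From row 3, 380 − (97 + 49 + 76 + 103) gives (3,5) = 55.
Row 4 needs 380; the known cells sum to 340, so (4,1) = 40.
Using column 1: 106 + 97 + 40 + 73 + ? → (2,1) = 380 − 316 = 64.
Column 5 needs 380; the known cells sum to 268, so (2,5) = 112.

112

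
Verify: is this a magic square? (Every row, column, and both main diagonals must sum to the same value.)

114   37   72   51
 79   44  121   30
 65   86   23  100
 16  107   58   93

Row 1: 114 + 37 + 72 + 51 = 274.
Row 2: 79 + 44 + 121 + 30 = 274.
Row 3: 65 + 86 + 23 + 100 = 274.
Row 4: 16 + 107 + 58 + 93 = 274.
Column 1: 114 + 79 + 65 + 16 = 274.
Column 2: 37 + 44 + 86 + 107 = 274.
Column 3: 72 + 121 + 23 + 58 = 274.
Column 4: 51 + 30 + 100 + 93 = 274.
Main diagonal: 114 + 44 + 23 + 93 = 274.
Anti-diagonal: 51 + 121 + 86 + 16 = 274.
All lines sum to 274.

Yes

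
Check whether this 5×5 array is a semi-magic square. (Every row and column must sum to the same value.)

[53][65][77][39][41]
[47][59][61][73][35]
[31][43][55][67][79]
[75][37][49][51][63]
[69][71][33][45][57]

Row 1: 53 + 65 + 77 + 39 + 41 = 275.
Row 2: 47 + 59 + 61 + 73 + 35 = 275.
Row 3: 31 + 43 + 55 + 67 + 79 = 275.
Row 4: 75 + 37 + 49 + 51 + 63 = 275.
Row 5: 69 + 71 + 33 + 45 + 57 = 275.
Column 1: 53 + 47 + 31 + 75 + 69 = 275.
Column 2: 65 + 59 + 43 + 37 + 71 = 275.
Column 3: 77 + 61 + 55 + 49 + 33 = 275.
Column 4: 39 + 73 + 67 + 51 + 45 = 275.
Column 5: 41 + 35 + 79 + 63 + 57 = 275.
All lines sum to 275.

Yes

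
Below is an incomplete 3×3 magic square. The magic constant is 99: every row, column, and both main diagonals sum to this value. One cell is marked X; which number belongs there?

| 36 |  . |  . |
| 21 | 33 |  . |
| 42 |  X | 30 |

27

Row 2: 21 + 33 + ? = 99, so (2,3) = 45.
Row 3 must total 99; the given cells sum to 72, so (3,2) = 27.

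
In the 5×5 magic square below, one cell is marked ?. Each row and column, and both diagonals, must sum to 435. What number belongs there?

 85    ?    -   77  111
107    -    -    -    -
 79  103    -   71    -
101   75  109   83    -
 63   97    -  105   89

69

Row 4 must total 435; the given cells sum to 368, so (4,5) = 67.
Row 5: 63 + 97 + 105 + 89 + ? = 435, so (5,3) = 81.
The remaining cell in column 4 is (2,4) = 435 − 336 = 99.
The remaining cell in anti-diagonal is (3,3) = 435 − 348 = 87.
Using row 3: 79 + 103 + 87 + 71 + ? → (3,5) = 435 − 340 = 95.
Column 5: 111 + 95 + 67 + 89 + ? = 435, so (2,5) = 73.
Main diagonal must total 435; the given cells sum to 344, so (2,2) = 91.
The remaining cell in row 2 is (2,3) = 435 − 370 = 65.
Column 2 needs 435; the known cells sum to 366, so (1,2) = 69.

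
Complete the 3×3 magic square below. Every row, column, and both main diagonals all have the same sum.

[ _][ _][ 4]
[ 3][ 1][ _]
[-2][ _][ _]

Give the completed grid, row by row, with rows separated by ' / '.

Anti-diagonal is already complete: 4 + 1 + -2 = 3, so that is the magic constant.
Row 2: 3 + 1 + ? = 3, so (2,3) = -1.
The remaining cell in column 1 is (1,1) = 3 − 1 = 2.
The remaining cell in column 3 is (3,3) = 3 − 3 = 0.
From row 1, 3 − (2 + 4) gives (1,2) = -3.
Row 3 needs 3; the known cells sum to -2, so (3,2) = 5.

2 -3 4 / 3 1 -1 / -2 5 0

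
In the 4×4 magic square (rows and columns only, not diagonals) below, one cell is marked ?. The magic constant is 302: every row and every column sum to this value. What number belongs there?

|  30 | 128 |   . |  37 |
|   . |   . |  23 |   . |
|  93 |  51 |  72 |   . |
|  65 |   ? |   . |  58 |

The remaining cell in row 1 is (1,3) = 302 − 195 = 107.
From row 3, 302 − (93 + 51 + 72) gives (3,4) = 86.
Column 1 must total 302; the given cells sum to 188, so (2,1) = 114.
Column 3 must total 302; the given cells sum to 202, so (4,3) = 100.
The remaining cell in column 4 is (2,4) = 302 − 181 = 121.
The remaining cell in row 2 is (2,2) = 302 − 258 = 44.
Using row 4: 65 + 100 + 58 + ? → (4,2) = 302 − 223 = 79.

79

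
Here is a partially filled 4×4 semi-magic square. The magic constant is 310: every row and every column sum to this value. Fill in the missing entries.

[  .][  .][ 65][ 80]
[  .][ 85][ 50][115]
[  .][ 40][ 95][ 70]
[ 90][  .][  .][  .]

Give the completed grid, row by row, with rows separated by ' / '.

55 110 65 80 / 60 85 50 115 / 105 40 95 70 / 90 75 100 45

Row 2: 85 + 50 + 115 + ? = 310, so (2,1) = 60.
The remaining cell in row 3 is (3,1) = 310 − 205 = 105.
Using column 1: 60 + 105 + 90 + ? → (1,1) = 310 − 255 = 55.
Column 3 must total 310; the given cells sum to 210, so (4,3) = 100.
Column 4 must total 310; the given cells sum to 265, so (4,4) = 45.
Row 1 needs 310; the known cells sum to 200, so (1,2) = 110.
Row 4 needs 310; the known cells sum to 235, so (4,2) = 75.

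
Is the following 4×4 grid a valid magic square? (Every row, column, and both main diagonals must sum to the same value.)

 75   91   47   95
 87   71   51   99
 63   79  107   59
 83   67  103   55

Row 1: 75 + 91 + 47 + 95 = 308.
Row 2: 87 + 71 + 51 + 99 = 308.
Row 3: 63 + 79 + 107 + 59 = 308.
Row 4: 83 + 67 + 103 + 55 = 308.
Column 1: 75 + 87 + 63 + 83 = 308.
Column 2: 91 + 71 + 79 + 67 = 308.
Column 3: 47 + 51 + 107 + 103 = 308.
Column 4: 95 + 99 + 59 + 55 = 308.
Main diagonal: 75 + 71 + 107 + 55 = 308.
Anti-diagonal: 95 + 51 + 79 + 83 = 308.
All lines sum to 308.

Yes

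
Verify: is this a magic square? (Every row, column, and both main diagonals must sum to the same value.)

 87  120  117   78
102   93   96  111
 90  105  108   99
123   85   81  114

No — column 2 sums to 403 but column 3 sums to 402.

Row 1: 87 + 120 + 117 + 78 = 402.
Row 2: 102 + 93 + 96 + 111 = 402.
Row 3: 90 + 105 + 108 + 99 = 402.
Row 4: 123 + 85 + 81 + 114 = 403.
Column 1: 87 + 102 + 90 + 123 = 402.
Column 2: 120 + 93 + 105 + 85 = 403.
Column 3: 117 + 96 + 108 + 81 = 402.
Column 4: 78 + 111 + 99 + 114 = 402.
Main diagonal: 87 + 93 + 108 + 114 = 402.
Anti-diagonal: 78 + 96 + 105 + 123 = 402.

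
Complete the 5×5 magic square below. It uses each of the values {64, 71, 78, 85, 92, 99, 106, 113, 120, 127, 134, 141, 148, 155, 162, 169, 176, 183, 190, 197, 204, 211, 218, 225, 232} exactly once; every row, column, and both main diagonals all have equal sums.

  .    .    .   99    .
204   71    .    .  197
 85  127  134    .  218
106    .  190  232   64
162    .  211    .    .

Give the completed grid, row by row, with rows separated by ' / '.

The 25 entries sum to 3700, so each line sums to 3700/5 = 740.
The remaining cell in row 3 is (3,4) = 740 − 564 = 176.
Row 4 needs 740; the known cells sum to 592, so (4,2) = 148.
Column 1 needs 740; the known cells sum to 557, so (1,1) = 183.
Using main diagonal: 183 + 71 + 134 + 232 + ? → (5,5) = 740 − 620 = 120.
Column 5 needs 740; the known cells sum to 599, so (1,5) = 141.
Anti-diagonal: 141 + 134 + 148 + 162 + ? = 740, so (2,4) = 155.
Row 2 must total 740; the given cells sum to 627, so (2,3) = 113.
From column 3, 740 − (113 + 134 + 190 + 211) gives (1,3) = 92.
The remaining cell in column 4 is (5,4) = 740 − 662 = 78.
The remaining cell in row 1 is (1,2) = 740 − 515 = 225.
The remaining cell in row 5 is (5,2) = 740 − 571 = 169.

183 225 92 99 141 / 204 71 113 155 197 / 85 127 134 176 218 / 106 148 190 232 64 / 162 169 211 78 120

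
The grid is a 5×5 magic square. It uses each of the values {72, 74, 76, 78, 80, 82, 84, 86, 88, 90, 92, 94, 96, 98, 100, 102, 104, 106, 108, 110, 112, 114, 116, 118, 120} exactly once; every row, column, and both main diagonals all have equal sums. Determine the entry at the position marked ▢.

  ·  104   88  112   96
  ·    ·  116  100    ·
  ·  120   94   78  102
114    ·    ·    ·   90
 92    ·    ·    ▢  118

The 25 entries sum to 2400, so each line sums to 2400/5 = 480.
The remaining cell in row 1 is (1,1) = 480 − 400 = 80.
Row 3 needs 480; the known cells sum to 394, so (3,1) = 86.
From column 1, 480 − (80 + 86 + 114 + 92) gives (2,1) = 108.
Column 5 needs 480; the known cells sum to 406, so (2,5) = 74.
Using anti-diagonal: 96 + 100 + 94 + 92 + ? → (4,2) = 480 − 382 = 98.
Row 2 must total 480; the given cells sum to 398, so (2,2) = 82.
Column 2 must total 480; the given cells sum to 404, so (5,2) = 76.
Using main diagonal: 80 + 82 + 94 + 118 + ? → (4,4) = 480 − 374 = 106.
The remaining cell in row 4 is (4,3) = 480 − 408 = 72.
From column 3, 480 − (88 + 116 + 94 + 72) gives (5,3) = 110.
Column 4 needs 480; the known cells sum to 396, so (5,4) = 84.

84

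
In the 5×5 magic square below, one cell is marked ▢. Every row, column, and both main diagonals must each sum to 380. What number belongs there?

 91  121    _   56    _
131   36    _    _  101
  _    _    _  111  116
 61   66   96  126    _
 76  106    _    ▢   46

16

Row 4: 61 + 66 + 96 + 126 + ? = 380, so (4,5) = 31.
Using column 1: 91 + 131 + 61 + 76 + ? → (3,1) = 380 − 359 = 21.
From column 2, 380 − (121 + 36 + 66 + 106) gives (3,2) = 51.
Using column 5: 101 + 116 + 31 + 46 + ? → (1,5) = 380 − 294 = 86.
Main diagonal must total 380; the given cells sum to 299, so (3,3) = 81.
Anti-diagonal must total 380; the given cells sum to 309, so (2,4) = 71.
Row 1: 91 + 121 + 56 + 86 + ? = 380, so (1,3) = 26.
Row 2 must total 380; the given cells sum to 339, so (2,3) = 41.
Using column 3: 26 + 41 + 81 + 96 + ? → (5,3) = 380 − 244 = 136.
Column 4: 56 + 71 + 111 + 126 + ? = 380, so (5,4) = 16.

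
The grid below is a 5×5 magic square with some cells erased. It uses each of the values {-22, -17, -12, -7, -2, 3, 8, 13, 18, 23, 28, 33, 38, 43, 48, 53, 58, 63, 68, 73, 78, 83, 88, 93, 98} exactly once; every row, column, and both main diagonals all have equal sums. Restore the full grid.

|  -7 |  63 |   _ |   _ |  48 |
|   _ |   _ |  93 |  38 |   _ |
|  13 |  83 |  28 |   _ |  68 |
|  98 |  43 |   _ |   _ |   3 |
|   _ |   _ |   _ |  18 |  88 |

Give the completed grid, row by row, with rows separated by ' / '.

The 25 entries sum to 950, so each line sums to 950/5 = 190.
Row 3 needs 190; the known cells sum to 192, so (3,4) = -2.
Column 5: 48 + 68 + 3 + 88 + ? = 190, so (2,5) = -17.
Anti-diagonal needs 190; the known cells sum to 157, so (5,1) = 33.
Column 1: -7 + 13 + 98 + 33 + ? = 190, so (2,1) = 53.
The remaining cell in row 2 is (2,2) = 190 − 167 = 23.
From column 2, 190 − (63 + 23 + 83 + 43) gives (5,2) = -22.
The remaining cell in main diagonal is (4,4) = 190 − 132 = 58.
The remaining cell in row 4 is (4,3) = 190 − 202 = -12.
Row 5: 33 + (-22) + 18 + 88 + ? = 190, so (5,3) = 73.
Column 3 needs 190; the known cells sum to 182, so (1,3) = 8.
The remaining cell in column 4 is (1,4) = 190 − 112 = 78.

-7 63 8 78 48 / 53 23 93 38 -17 / 13 83 28 -2 68 / 98 43 -12 58 3 / 33 -22 73 18 88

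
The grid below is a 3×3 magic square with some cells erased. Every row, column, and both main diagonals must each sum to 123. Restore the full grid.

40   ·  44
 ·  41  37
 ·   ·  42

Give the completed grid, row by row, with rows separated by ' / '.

The remaining cell in row 1 is (1,2) = 123 − 84 = 39.
Row 2: 41 + 37 + ? = 123, so (2,1) = 45.
Column 1 must total 123; the given cells sum to 85, so (3,1) = 38.
From column 2, 123 − (39 + 41) gives (3,2) = 43.

40 39 44 / 45 41 37 / 38 43 42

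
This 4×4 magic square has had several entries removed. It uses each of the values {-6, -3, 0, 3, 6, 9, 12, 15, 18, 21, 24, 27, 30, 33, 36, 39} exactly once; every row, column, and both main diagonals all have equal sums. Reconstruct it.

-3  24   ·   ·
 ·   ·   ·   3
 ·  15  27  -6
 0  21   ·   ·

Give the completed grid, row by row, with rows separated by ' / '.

The 16 entries sum to 264, so each line sums to 264/4 = 66.
Row 3: 15 + 27 + (-6) + ? = 66, so (3,1) = 30.
Column 1: -3 + 30 + 0 + ? = 66, so (2,1) = 39.
Using column 2: 24 + 15 + 21 + ? → (2,2) = 66 − 60 = 6.
Using main diagonal: -3 + 6 + 27 + ? → (4,4) = 66 − 30 = 36.
Row 2: 39 + 6 + 3 + ? = 66, so (2,3) = 18.
Using row 4: 0 + 21 + 36 + ? → (4,3) = 66 − 57 = 9.
Column 3 must total 66; the given cells sum to 54, so (1,3) = 12.
Column 4: 3 + (-6) + 36 + ? = 66, so (1,4) = 33.

-3 24 12 33 / 39 6 18 3 / 30 15 27 -6 / 0 21 9 36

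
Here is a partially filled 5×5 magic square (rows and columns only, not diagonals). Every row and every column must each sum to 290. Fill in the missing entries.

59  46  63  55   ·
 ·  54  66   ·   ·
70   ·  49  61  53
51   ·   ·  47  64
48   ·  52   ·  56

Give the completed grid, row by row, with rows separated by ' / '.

59 46 63 55 67 / 62 54 66 58 50 / 70 57 49 61 53 / 51 68 60 47 64 / 48 65 52 69 56

Row 1 must total 290; the given cells sum to 223, so (1,5) = 67.
Using row 3: 70 + 49 + 61 + 53 + ? → (3,2) = 290 − 233 = 57.
Column 1 needs 290; the known cells sum to 228, so (2,1) = 62.
Using column 3: 63 + 66 + 49 + 52 + ? → (4,3) = 290 − 230 = 60.
The remaining cell in column 5 is (2,5) = 290 − 240 = 50.
Row 2 needs 290; the known cells sum to 232, so (2,4) = 58.
From row 4, 290 − (51 + 60 + 47 + 64) gives (4,2) = 68.
Column 2 must total 290; the given cells sum to 225, so (5,2) = 65.
The remaining cell in column 4 is (5,4) = 290 − 221 = 69.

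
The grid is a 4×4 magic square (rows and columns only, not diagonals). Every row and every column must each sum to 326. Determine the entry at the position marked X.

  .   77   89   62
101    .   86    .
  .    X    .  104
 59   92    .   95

From row 1, 326 − (77 + 89 + 62) gives (1,1) = 98.
From row 4, 326 − (59 + 92 + 95) gives (4,3) = 80.
Using column 1: 98 + 101 + 59 + ? → (3,1) = 326 − 258 = 68.
Column 3 must total 326; the given cells sum to 255, so (3,3) = 71.
The remaining cell in column 4 is (2,4) = 326 − 261 = 65.
From row 2, 326 − (101 + 86 + 65) gives (2,2) = 74.
Row 3: 68 + 71 + 104 + ? = 326, so (3,2) = 83.

83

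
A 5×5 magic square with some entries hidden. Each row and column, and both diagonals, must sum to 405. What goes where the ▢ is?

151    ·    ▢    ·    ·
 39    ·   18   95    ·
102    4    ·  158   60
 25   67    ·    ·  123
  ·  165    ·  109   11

130

Row 3: 102 + 4 + 158 + 60 + ? = 405, so (3,3) = 81.
Using column 1: 151 + 39 + 102 + 25 + ? → (5,1) = 405 − 317 = 88.
Anti-diagonal must total 405; the given cells sum to 331, so (1,5) = 74.
Using row 5: 88 + 165 + 109 + 11 + ? → (5,3) = 405 − 373 = 32.
Column 5: 74 + 60 + 123 + 11 + ? = 405, so (2,5) = 137.
Row 2 needs 405; the known cells sum to 289, so (2,2) = 116.
Column 2: 116 + 4 + 67 + 165 + ? = 405, so (1,2) = 53.
Main diagonal must total 405; the given cells sum to 359, so (4,4) = 46.
Row 4: 25 + 67 + 46 + 123 + ? = 405, so (4,3) = 144.
Column 3: 18 + 81 + 144 + 32 + ? = 405, so (1,3) = 130.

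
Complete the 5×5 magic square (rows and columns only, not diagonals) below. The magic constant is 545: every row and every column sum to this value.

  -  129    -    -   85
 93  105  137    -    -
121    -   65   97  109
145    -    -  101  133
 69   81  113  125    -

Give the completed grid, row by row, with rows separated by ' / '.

117 129 141 73 85 / 93 105 137 149 61 / 121 153 65 97 109 / 145 77 89 101 133 / 69 81 113 125 157

Row 3 needs 545; the known cells sum to 392, so (3,2) = 153.
From row 5, 545 − (69 + 81 + 113 + 125) gives (5,5) = 157.
Using column 1: 93 + 121 + 145 + 69 + ? → (1,1) = 545 − 428 = 117.
From column 2, 545 − (129 + 105 + 153 + 81) gives (4,2) = 77.
Using column 5: 85 + 109 + 133 + 157 + ? → (2,5) = 545 − 484 = 61.
From row 2, 545 − (93 + 105 + 137 + 61) gives (2,4) = 149.
Row 4 must total 545; the given cells sum to 456, so (4,3) = 89.
The remaining cell in column 3 is (1,3) = 545 − 404 = 141.
Column 4: 149 + 97 + 101 + 125 + ? = 545, so (1,4) = 73.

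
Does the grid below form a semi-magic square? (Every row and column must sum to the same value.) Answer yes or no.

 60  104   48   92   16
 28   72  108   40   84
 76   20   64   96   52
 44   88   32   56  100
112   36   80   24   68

Row 1: 60 + 104 + 48 + 92 + 16 = 320.
Row 2: 28 + 72 + 108 + 40 + 84 = 332.
Row 3: 76 + 20 + 64 + 96 + 52 = 308.
Row 4: 44 + 88 + 32 + 56 + 100 = 320.
Row 5: 112 + 36 + 80 + 24 + 68 = 320.
Column 1: 60 + 28 + 76 + 44 + 112 = 320.
Column 2: 104 + 72 + 20 + 88 + 36 = 320.
Column 3: 48 + 108 + 64 + 32 + 80 = 332.
Column 4: 92 + 40 + 96 + 56 + 24 = 308.
Column 5: 16 + 84 + 52 + 100 + 68 = 320.

No — column 4 sums to 308 but row 2 sums to 332.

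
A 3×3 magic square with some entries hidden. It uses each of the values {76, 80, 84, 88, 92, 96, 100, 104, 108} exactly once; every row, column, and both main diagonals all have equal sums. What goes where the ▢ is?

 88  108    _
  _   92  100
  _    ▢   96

76

The 9 entries sum to 828, so each line sums to 828/3 = 276.
Row 1 must total 276; the given cells sum to 196, so (1,3) = 80.
Row 2 must total 276; the given cells sum to 192, so (2,1) = 84.
Column 1: 88 + 84 + ? = 276, so (3,1) = 104.
Using column 2: 108 + 92 + ? → (3,2) = 276 − 200 = 76.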